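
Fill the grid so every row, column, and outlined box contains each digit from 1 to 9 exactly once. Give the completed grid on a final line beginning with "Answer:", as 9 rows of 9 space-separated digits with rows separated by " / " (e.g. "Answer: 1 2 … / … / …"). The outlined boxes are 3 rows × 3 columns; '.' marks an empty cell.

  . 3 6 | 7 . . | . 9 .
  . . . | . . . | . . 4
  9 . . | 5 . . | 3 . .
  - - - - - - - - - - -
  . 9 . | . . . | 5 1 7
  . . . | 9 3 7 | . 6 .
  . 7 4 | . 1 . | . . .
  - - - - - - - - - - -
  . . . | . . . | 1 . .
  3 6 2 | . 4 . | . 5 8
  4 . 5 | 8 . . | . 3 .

Step 1. [r5c9∈{2}] r5c9 has the single candidate 2, so r5c9=2.
Step 2. [r6c8∈{8}] r6c8's peers cover all but 8 ⇒ r6c8=8.
Step 3. [r1c6∈{1,2,4,8}] across row 1, 4 lands solely at r1c6 ⇒ r1c6=4.
Step 4. [r7c5∈{2,5,6,7,9}] across col 5, 5 lands solely at r7c5, so r7c5=5.
Step 5. [r7c2∈{8}] r7c2's peers cover all but 8 ⇒ r7c2=8.
Step 6. [r9c2∈{1}] nothing but 1 survives at r9c2 ⇒ r9c2=1.
Step 7. [r8c7∈{7,9}] in row 8, 7 fits only at r8c7, so r8c7=7.
Step 8. [r8c6∈{1,9}] across row 8, 9 lands solely at r8c6. So r8c6=9.
Step 9. [r2c5∈{2,6,8,9}] across row 2, 9 lands solely at r2c5 ⇒ r2c5=9.
Step 10. [r6c6∈{2,5,6}] col 6 places 5 nowhere but r6c6 ⇒ r6c6=5.
Step 11. [r4c4∈{2,4,6}] row 4 places 4 nowhere but r4c4 ⇒ r4c4=4.
Step 12. [r7c1∈{7}] r7c1 is down to just 7, so r7c1=7.
Step 13. [r9c5∈{2,6,7}] in row 9, 7 fits only at r9c5, so r9c5=7.
Step 14. [r1c9∈{1,5}] col 9 places 5 nowhere but r1c9. So r1c9=5.
Step 15. [r1c1∈{1,2,8}] row 1 places 1 nowhere but r1c1 ⇒ r1c1=1.
Step 16. [r3c9∈{1,6}] col 9 places 1 nowhere but r3c9, so r3c9=1.
Step 17. [r2c7∈{2,6,8}] box 3 places 6 nowhere but r2c7 ⇒ r2c7=6.
Step 18. [r2c6∈{1,2,3,8}] r2c6 is the only open cell in col 6 admitting 1 ⇒ r2c6=1.
Step 19. [r7c6∈{2,3,6}] in col 6, 3 fits only at r7c6. So r7c6=3.
Step 20. [r5c2∈{5}] r5c2 has the single candidate 5, so r5c2=5.
Step 21. [r5c1∈{8}] r5c1's peers cover all but 8. So r5c1=8.
Step 22. [r2c2∈{2}] r2c2's peers cover all but 2. So r2c2=2.
Step 23. [r6c7∈{9}] r6c7 is down to just 9. So r6c7=9.
Step 24. [r9c7∈{2}] r9c7's peers cover all but 2. So r9c7=2.
Step 25. [r1c5∈{2,8}] r1c5 is the only open cell in row 1 admitting 2, so r1c5=2.
Step 26. [r9c6∈{6}] r9c6's peers cover all but 6 ⇒ r9c6=6.
Step 27. [r6c4∈{2,6}] 6 has one home in col 4: r6c4, so r6c4=6.
Step 28. [r3c6∈{8}] r3c6 is down to just 8. So r3c6=8.
Step 29. [r3c3∈{7}] r3c3 is down to just 7. So r3c3=7.
Step 30. [r4c1∈{2,6}] across row 4, 6 lands solely at r4c1 ⇒ r4c1=6.
Step 31. [r9c9∈{9}] only 9 remains possible at r9c9. So r9c9=9.
Step 32. [r7c4∈{2}] nothing but 2 survives at r7c4, so r7c4=2.
Step 33. [r5c7∈{4}] r5c7's peers cover all but 4, so r5c7=4.
Step 34. [r4c6∈{2}] r4c6 has the single candidate 2 ⇒ r4c6=2.
Step 35. [r7c9∈{6}] nothing but 6 survives at r7c9. So r7c9=6.
Step 36. [r4c3∈{3}] nothing but 3 survives at r4c3 ⇒ r4c3=3.
Step 37. [r6c1∈{2}] only 2 remains possible at r6c1 ⇒ r6c1=2.
Step 38. [r7c8∈{4}] r7c8's peers cover all but 4. So r7c8=4.
Step 39. [r1c7∈{8}] r1c7 has the single candidate 8 ⇒ r1c7=8.
Step 40. [r7c3∈{9}] r7c3 has the single candidate 9, so r7c3=9.
Step 41. [r3c5∈{6}] nothing but 6 survives at r3c5. So r3c5=6.
Step 42. [r4c5∈{8}] only 8 remains possible at r4c5, so r4c5=8.
Step 43. [r3c2∈{4}] nothing but 4 survives at r3c2, so r3c2=4.
Step 44. [r2c8∈{7}] nothing but 7 survives at r2c8 ⇒ r2c8=7.
Step 45. [r2c3∈{8}] r2c3's peers cover all but 8 ⇒ r2c3=8.
Step 46. [r2c1∈{5}] r2c1's peers cover all but 5, so r2c1=5.
Step 47. [r2c4∈{3}] nothing but 3 survives at r2c4. So r2c4=3.
Step 48. [r3c8∈{2}] only 2 remains possible at r3c8 ⇒ r3c8=2.
Step 49. [r6c9∈{3}] r6c9 has the single candidate 3. So r6c9=3.
Step 50. [r8c4∈{1}] r8c4 has the single candidate 1, so r8c4=1.
Step 51. [r5c3∈{1}] r5c3's peers cover all but 1, so r5c3=1.

Answer: 1 3 6 7 2 4 8 9 5 / 5 2 8 3 9 1 6 7 4 / 9 4 7 5 6 8 3 2 1 / 6 9 3 4 8 2 5 1 7 / 8 5 1 9 3 7 4 6 2 / 2 7 4 6 1 5 9 8 3 / 7 8 9 2 5 3 1 4 6 / 3 6 2 1 4 9 7 5 8 / 4 1 5 8 7 6 2 3 9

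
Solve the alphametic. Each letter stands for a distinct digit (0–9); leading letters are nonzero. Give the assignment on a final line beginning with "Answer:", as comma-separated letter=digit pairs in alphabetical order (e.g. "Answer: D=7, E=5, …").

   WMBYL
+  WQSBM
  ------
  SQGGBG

Step 1. [col 1: L + M ≡ G (mod 10)] no forcing yet in column 1 (carry-in 0); M=4 is free and consistent — try it, so M=4.
Step 2. [col 1: L + M ≡ G (mod 10)] column 1 (L + M ≡ G (mod 10), carry-in 0) doesn't pin L yet; pick L=6 and continue ⇒ L=6.
Step 3. [col 1: L + M ≡ G (mod 10)] in column 1 we have L+M≡G with carry-in 0; given L=6, M=4 and digits 4,6 already taken and all letters distinct, that pins G to 0, so G=0.
Step 4. [col 2: Y + B ≡ B (mod 10)] column 2 reads Y+B+carry(1)=B with nothing yet; with digits 0,4,6 already taken and all letters distinct, the only value for Y is 9 ⇒ Y=9.
Step 5. [col 2: Y + B ≡ B (mod 10)] several values work for B in column 2 (Y + B ≡ B (mod 10), carry-in 1); try B=8 ⇒ B=8.
Step 6. [col 3: B + S ≡ G (mod 10)] from column 3 (B=8, G=0, carry-in 1, digits 0,4,6,8,9 already taken and all letters distinct): S must equal 1 ⇒ S=1.
Step 7. [col 4: M + Q ≡ G (mod 10)] column 4 reads M+Q+carry(1)=G with M=4, G=0; with digits 0,1,4,6,8,9 already taken and all letters distinct, the only value for Q is 5. So Q=5.
Step 8. [col 5: W + W ≡ Q (mod 10)] W=7 is one option consistent with column 5 (W + W ≡ Q (mod 10), carry-in 1) — take it ⇒ W=7.

Answer: B=8, G=0, L=6, M=4, Q=5, S=1, W=7, Y=9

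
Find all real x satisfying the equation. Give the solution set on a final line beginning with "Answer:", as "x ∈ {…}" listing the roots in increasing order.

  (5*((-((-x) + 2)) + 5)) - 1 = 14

Step 1. [(5*((-((-x) + 2)) + 5)) - 1 = 14] add 1: x sits inside (… - 1) ⇒ sub: 5*((-((-x) + 2)) + 5) = 15.
Step 2. [5*((-((-x) + 2)) + 5) = 15] LHS = 5·(…); ÷5 both sides. So div: (-((-x) + 2)) + 5 = 3.
Step 3. [(-((-x) + 2)) + 5 = 3] peel the +5: subtract 5 from each side, so sub: -((-x) + 2) = -2.
Step 4. [-((-x) + 2) = -2] flip signs both sides. So neg: (-x) + 2 = 2.
Step 5. [(-x) + 2 = 2] subtract 2: x sits inside (… + 2) ⇒ sub: -x = 0.
Step 6. [-x = 0] leading − — multiply by −1, so neg: x = 0.

Answer: x ∈ {0}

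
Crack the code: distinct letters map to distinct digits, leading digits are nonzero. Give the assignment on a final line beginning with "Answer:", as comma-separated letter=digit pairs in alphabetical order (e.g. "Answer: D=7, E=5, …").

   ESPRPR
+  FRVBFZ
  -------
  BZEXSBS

Step 1. [col 1: R + Z ≡ S (mod 10)] several values work for S in column 1 (R + Z ≡ S (mod 10), carry-in 0); try S=0, so S=0.
Step 2. [col 1: R + Z ≡ S (mod 10)] Z=2 is one option consistent with column 1 (R + Z ≡ S (mod 10), carry-in 0) — take it ⇒ Z=2.
Step 3. [col 1: R + Z ≡ S (mod 10)] in column 1 we have R+Z≡S with carry-in 0; given Z=2, S=0 and digits 0,2 already taken and all letters distinct, that pins R to 8. So R=8.
Step 4. [col 2: P + F ≡ B (mod 10)] P=7 is one option consistent with column 2 (P + F ≡ B (mod 10), carry-in 1) — take it, so P=7.
Step 5. [col 2: P + F ≡ B (mod 10)] B=1 is one option consistent with column 2 (P + F ≡ B (mod 10), carry-in 1) — take it, so B=1.
Step 6. [col 2: P + F ≡ B (mod 10)] column 2 reads P+F+carry(1)=B with P=7, B=1; with digits 0,1,2,7,8 already taken and all letters distinct, the only value for F is 3. So F=3.
Step 7. [col 4: P + V ≡ X (mod 10)] in column 4 we have P+V≡X with carry-in 1; given P=7 and digits 0,1,2,3,7,8 already taken and all letters distinct, that pins X to 4 ⇒ X=4.
Step 8. [col 4: P + V ≡ X (mod 10)] column 4: given P=7, X=4, carry-in 1, and digits 0,1,2,3,4,7,8 already taken and all letters distinct, P+V≡X (mod 10) forces V=6. So V=6.
Step 9. [col 5: S + R ≡ E (mod 10)] column 5: given S=0, R=8, carry-in 1, and digits 0,1,2,3,4,6,7,8 already taken and all letters distinct, S+R≡E (mod 10) forces E=9 ⇒ E=9.

Answer: B=1, E=9, F=3, P=7, R=8, S=0, V=6, X=4, Z=2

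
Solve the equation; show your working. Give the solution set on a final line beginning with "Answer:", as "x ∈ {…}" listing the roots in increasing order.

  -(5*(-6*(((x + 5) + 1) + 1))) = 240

Step 1. [-(5*(-6*(((x + 5) + 1) + 1))) = 240] leading − — multiply by −1. So neg: 5*(-6*(((x + 5) + 1) + 1)) = -240.
Step 2. [5*(-6*(((x + 5) + 1) + 1)) = -240] divide by the outer 5, so div: -6*(((x + 5) + 1) + 1) = -48.
Step 3. [-6*(((x + 5) + 1) + 1) = -48] -6 out front; divide by -6 ⇒ div: ((x + 5) + 1) + 1 = 8.
Step 4. [((x + 5) + 1) + 1 = 8] peel the +1: subtract 1 from each side. So sub: (x + 5) + 1 = 7.
Step 5. [(x + 5) + 1 = 7] peel the +1: subtract 1 from each side. So sub: x + 5 = 6.
Step 6. [x + 5 = 6] the outer +5 inverts by subtracting 5 ⇒ sub: x = 1.

Answer: x ∈ {1}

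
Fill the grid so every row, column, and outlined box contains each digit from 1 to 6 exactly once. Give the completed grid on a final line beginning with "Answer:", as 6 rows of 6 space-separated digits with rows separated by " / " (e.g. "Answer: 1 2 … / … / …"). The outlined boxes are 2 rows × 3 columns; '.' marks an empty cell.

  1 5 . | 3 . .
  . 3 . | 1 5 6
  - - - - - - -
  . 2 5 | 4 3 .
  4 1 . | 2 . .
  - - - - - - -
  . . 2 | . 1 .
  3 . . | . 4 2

Step 1. [r6c2∈{6}] r6c2 has the single candidate 6, so r6c2=6.
Step 2. [r5c1∈{5}] r5c1 is down to just 5 ⇒ r5c1=5.
Step 3. [r1c3∈{4,6}] row 1 places 6 nowhere but r1c3. So r1c3=6.
Step 4. [r2c1∈{2}] r2c1 is down to just 2. So r2c1=2.
Step 5. [r5c6∈{3}] nothing but 3 survives at r5c6. So r5c6=3.
Step 6. [r4c5∈{6}] r4c5's peers cover all but 6. So r4c5=6.
Step 7. [r6c3∈{1}] r6c3's peers cover all but 1 ⇒ r6c3=1.
Step 8. [r5c2∈{4}] r5c2's peers cover all but 4, so r5c2=4.
Step 9. [r6c4∈{5}] r6c4's peers cover all but 5, so r6c4=5.
Step 10. [r3c1∈{6}] only 6 remains possible at r3c1 ⇒ r3c1=6.
Step 11. [r1c5∈{2}] nothing but 2 survives at r1c5. So r1c5=2.
Step 12. [r2c3∈{4}] r2c3 has the single candidate 4 ⇒ r2c3=4.
Step 13. [r3c6∈{1}] nothing but 1 survives at r3c6 ⇒ r3c6=1.
Step 14. [r5c4∈{6}] r5c4 has the single candidate 6. So r5c4=6.
Step 15. [r1c6∈{4}] only 4 remains possible at r1c6 ⇒ r1c6=4.
Step 16. [r4c6∈{5}] nothing but 5 survives at r4c6 ⇒ r4c6=5.
Step 17. [r4c3∈{3}] only 3 remains possible at r4c3. So r4c3=3.

Answer: 1 5 6 3 2 4 / 2 3 4 1 5 6 / 6 2 5 4 3 1 / 4 1 3 2 6 5 / 5 4 2 6 1 3 / 3 6 1 5 4 2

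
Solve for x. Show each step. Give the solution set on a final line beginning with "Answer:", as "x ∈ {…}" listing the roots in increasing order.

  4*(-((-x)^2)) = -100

Step 1. [4*(-((-x)^2)) = -100] divide by the outer 4 ⇒ div: -((-x)^2) = -25.
Step 2. [-((-x)^2) = -25] flip signs both sides. So neg: (-x)^2 = 25.
Step 3. [(-x)^2 = 25] 25 ≥ 0, LHS is (·)² — take ±√, so sqrt: -x = 5 or -5.
Step 4. [-x = 5 or -5] leading − — multiply by −1 ⇒ neg: x = -5 or 5.

Answer: x ∈ {-5, 5}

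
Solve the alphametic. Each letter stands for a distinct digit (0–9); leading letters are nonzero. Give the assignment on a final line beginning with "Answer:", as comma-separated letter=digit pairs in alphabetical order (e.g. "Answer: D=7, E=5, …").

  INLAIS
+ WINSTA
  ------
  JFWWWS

Step 1. [col 1: S + A ≡ S (mod 10)] from column 1 (nothing yet, carry-in 0, all letters distinct, none taken yet): A must equal 0 ⇒ A=0.
Step 2. [col 1: S + A ≡ S (mod 10)] S=2 is one option consistent with column 1 (S + A ≡ S (mod 10), carry-in 0) — take it ⇒ S=2.
Step 3. [col 2: I + T ≡ W (mod 10)] column 2 (I + T ≡ W (mod 10), carry-in 0) doesn't pin I yet; pick I=4 and continue. So I=4.
Step 4. [col 2: I + T ≡ W (mod 10)] several values work for W in column 2 (I + T ≡ W (mod 10), carry-in 0); try W=3 ⇒ W=3.
Step 5. [col 2: I + T ≡ W (mod 10)] column 2: given I=4, W=3, carry-in 0, and digits 0,2,3,4 already taken and all letters distinct, I+T≡W (mod 10) forces T=9. So T=9.
Step 6. [col 4: L + N ≡ W (mod 10)] column 4 (L + N ≡ W (mod 10), carry-in 0) doesn't pin N yet; pick N=6 and continue ⇒ N=6.
Step 7. [col 4: L + N ≡ W (mod 10)] column 4: given N=6, W=3, carry-in 0, and digits 0,2,3,4,6,9 already taken and all letters distinct, L+N≡W (mod 10) forces L=7 ⇒ L=7.
Step 8. [col 5: N + I ≡ F (mod 10)] in column 5 we have N+I≡F with carry-in 1; given N=6, I=4 and digits 0,2,3,4,6,7,9 already taken and all letters distinct, that pins F to 1. So F=1.
Step 9. [col 6: I + W ≡ J (mod 10)] in column 6 we have I+W≡J with carry-in 1; given I=4, W=3 and digits 0,1,2,3,4,6,7,9 already taken and all letters distinct, that pins J to 8, so J=8.

Answer: A=0, F=1, I=4, J=8, L=7, N=6, S=2, T=9, W=3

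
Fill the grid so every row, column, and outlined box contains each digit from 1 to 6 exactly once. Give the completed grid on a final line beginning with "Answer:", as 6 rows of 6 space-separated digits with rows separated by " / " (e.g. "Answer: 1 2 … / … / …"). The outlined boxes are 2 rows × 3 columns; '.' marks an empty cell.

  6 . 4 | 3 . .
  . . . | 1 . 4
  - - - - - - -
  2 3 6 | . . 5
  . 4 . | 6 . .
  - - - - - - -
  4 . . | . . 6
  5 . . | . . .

Step 1. [r3c5∈{1,4}] row 3 places 1 nowhere but r3c5, so r3c5=1.
Step 2. [r1c6∈{2}] only 2 remains possible at r1c6 ⇒ r1c6=2.
Step 3. [r1c5∈{5}] r1c5 has the single candidate 5. So r1c5=5.
Step 4. [r6c5∈{2,3,4}] r6c5 is the only open cell in col 5 admitting 4 ⇒ r6c5=4.
Step 5. [r6c4∈{2}] r6c4's peers cover all but 2 ⇒ r6c4=2.
Step 6. [r6c6∈{1,3}] r6c6 is the only open cell in col 6 admitting 1 ⇒ r6c6=1.
Step 7. [r5c5∈{3}] r5c5 is down to just 3. So r5c5=3.
Step 8. [r4c3∈{1,5}] 5 has one home in row 4: r4c3 ⇒ r4c3=5.
Step 9. [r5c3∈{1,2}] r5c3 is the only open cell in col 3 admitting 1 ⇒ r5c3=1.
Step 10. [r2c3∈{2,3}] across col 3, 2 lands solely at r2c3, so r2c3=2.
Step 11. [r6c2∈{6}] r6c2's peers cover all but 6 ⇒ r6c2=6.
Step 12. [r1c2∈{1}] r1c2 is down to just 1 ⇒ r1c2=1.
Step 13. [r3c4∈{4}] r3c4 is down to just 4 ⇒ r3c4=4.
Step 14. [r4c5∈{2}] r4c5's peers cover all but 2. So r4c5=2.
Step 15. [r5c4∈{5}] r5c4 is down to just 5. So r5c4=5.
Step 16. [r2c2∈{5}] r2c2's peers cover all but 5, so r2c2=5.
Step 17. [r4c6∈{3}] only 3 remains possible at r4c6 ⇒ r4c6=3.
Step 18. [r6c3∈{3}] nothing but 3 survives at r6c3. So r6c3=3.
Step 19. [r4c1∈{1}] nothing but 1 survives at r4c1 ⇒ r4c1=1.
Step 20. [r2c5∈{6}] only 6 remains possible at r2c5, so r2c5=6.
Step 21. [r5c2∈{2}] r5c2 has the single candidate 2, so r5c2=2.
Step 22. [r2c1∈{3}] r2c1 is down to just 3, so r2c1=3.

Answer: 6 1 4 3 5 2 / 3 5 2 1 6 4 / 2 3 6 4 1 5 / 1 4 5 6 2 3 / 4 2 1 5 3 6 / 5 6 3 2 4 1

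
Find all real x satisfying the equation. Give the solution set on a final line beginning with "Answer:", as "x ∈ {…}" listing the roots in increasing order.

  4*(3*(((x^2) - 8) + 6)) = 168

Step 1. [4*(3*(((x^2) - 8) + 6)) = 168] 4 out front; divide by 4. So div: 3*(((x^2) - 8) + 6) = 42.
Step 2. [3*(((x^2) - 8) + 6) = 42] divide by the outer 3, so div: ((x^2) - 8) + 6 = 14.
Step 3. [((x^2) - 8) + 6 = 14] subtract 6: x sits inside (… + 6). So sub: (x^2) - 8 = 8.
Step 4. [(x^2) - 8 = 8] -8 is outermost — add 8 both sides, so sub: x^2 = 16.
Step 5. [x^2 = 16] √ both sides: 16 ≥ 0 gives two branches, so sqrt: x = 4 or -4.

Answer: x ∈ {-4, 4}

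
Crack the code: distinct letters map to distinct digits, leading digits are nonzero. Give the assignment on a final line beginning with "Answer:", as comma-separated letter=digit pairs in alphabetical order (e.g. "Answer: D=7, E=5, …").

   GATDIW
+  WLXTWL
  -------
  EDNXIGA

Step 1. [col 1: W + L ≡ A (mod 10)] column 1 (W + L ≡ A (mod 10), carry-in 0) doesn't pin A yet; pick A=7 and continue, so A=7.
Step 2. [col 1: W + L ≡ A (mod 10)] W=5 is one option consistent with column 1 (W + L ≡ A (mod 10), carry-in 0) — take it ⇒ W=5.
Step 3. [E] E is the leading digit of a 7-digit sum of two 6-digit numbers; the final carry is exactly 1, so E=1.
Step 4. [col 1: W + L ≡ A (mod 10)] from column 1 (W=5, A=7, carry-in 0, digits 1,5,7 already taken and all letters distinct): L must equal 2 ⇒ L=2.
Step 5. [col 2: I + W ≡ G (mod 10)] column 2 (I + W ≡ G (mod 10), carry-in 0) doesn't pin I yet; pick I=3 and continue. So I=3.
Step 6. [col 2: I + W ≡ G (mod 10)] column 2: given I=3, W=5, carry-in 0, and digits 1,2,3,5,7 already taken and all letters distinct, I+W≡G (mod 10) forces G=8. So G=8.
Step 7. [col 3: D + T ≡ I (mod 10)] D=4 is one option consistent with column 3 (D + T ≡ I (mod 10), carry-in 0) — take it. So D=4.
Step 8. [col 3: D + T ≡ I (mod 10)] in column 3 we have D+T≡I with carry-in 0; given D=4, I=3 and digits 1,2,3,4,5,7,8 already taken and all letters distinct, that pins T to 9, so T=9.
Step 9. [col 4: T + X ≡ X (mod 10)] several values work for X in column 4 (T + X ≡ X (mod 10), carry-in 1); try X=6 ⇒ X=6.
Step 10. [col 5: A + L ≡ N (mod 10)] column 5 reads A+L+carry(1)=N with A=7, L=2; with digits 1,2,3,4,5,6,7,8,9 already taken and all letters distinct, the only value for N is 0, so N=0.

Answer: A=7, D=4, E=1, G=8, I=3, L=2, N=0, T=9, W=5, X=6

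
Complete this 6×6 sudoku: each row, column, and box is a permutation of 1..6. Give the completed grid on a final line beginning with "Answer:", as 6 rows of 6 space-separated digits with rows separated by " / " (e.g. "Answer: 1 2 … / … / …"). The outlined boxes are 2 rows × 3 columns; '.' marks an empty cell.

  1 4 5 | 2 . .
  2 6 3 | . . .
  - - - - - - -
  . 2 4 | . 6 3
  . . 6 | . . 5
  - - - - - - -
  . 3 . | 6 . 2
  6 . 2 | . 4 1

Step 1. [r5c5∈{5}] r5c5's peers cover all but 5 ⇒ r5c5=5.
Step 2. [r3c4∈{1}] only 1 remains possible at r3c4. So r3c4=1.
Step 3. [r2c6∈{4}] r2c6 is down to just 4, so r2c6=4.
Step 4. [r1c5∈{3}] r1c5's peers cover all but 3, so r1c5=3.
Step 5. [r4c4∈{4}] r4c4 has the single candidate 4, so r4c4=4.
Step 6. [r6c4∈{3}] r6c4 is down to just 3 ⇒ r6c4=3.
Step 7. [r6c2∈{5}] r6c2 is down to just 5. So r6c2=5.
Step 8. [r4c1∈{3}] r4c1's peers cover all but 3 ⇒ r4c1=3.
Step 9. [r2c4∈{5}] nothing but 5 survives at r2c4, so r2c4=5.
Step 10. [r4c2∈{1}] r4c2's peers cover all but 1. So r4c2=1.
Step 11. [r5c1∈{4}] nothing but 4 survives at r5c1, so r5c1=4.
Step 12. [r5c3∈{1}] nothing but 1 survives at r5c3, so r5c3=1.
Step 13. [r1c6∈{6}] nothing but 6 survives at r1c6, so r1c6=6.
Step 14. [r3c1∈{5}] r3c1's peers cover all but 5 ⇒ r3c1=5.
Step 15. [r2c5∈{1}] only 1 remains possible at r2c5, so r2c5=1.
Step 16. [r4c5∈{2}] r4c5's peers cover all but 2 ⇒ r4c5=2.

Answer: 1 4 5 2 3 6 / 2 6 3 5 1 4 / 5 2 4 1 6 3 / 3 1 6 4 2 5 / 4 3 1 6 5 2 / 6 5 2 3 4 1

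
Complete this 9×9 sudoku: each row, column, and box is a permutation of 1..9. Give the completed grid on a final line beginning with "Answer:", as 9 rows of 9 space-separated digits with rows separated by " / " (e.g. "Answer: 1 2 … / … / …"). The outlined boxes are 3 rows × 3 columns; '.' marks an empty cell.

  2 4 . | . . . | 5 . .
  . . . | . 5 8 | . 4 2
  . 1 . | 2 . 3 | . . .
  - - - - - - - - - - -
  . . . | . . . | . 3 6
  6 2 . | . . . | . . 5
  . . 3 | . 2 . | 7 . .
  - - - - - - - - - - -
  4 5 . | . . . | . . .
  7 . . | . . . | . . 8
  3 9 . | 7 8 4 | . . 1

Step 1. [r8c2∈{6}] r8c2 is down to just 6 ⇒ r8c2=6.
Step 2. [r2c1∈{9}] only 9 remains possible at r2c1, so r2c1=9.
Step 3. [r4c7∈{1,2,4,8,9}] r4c7 is the only open cell in row 4 admitting 2. So r4c7=2.
Step 4. [r6c2∈{8}] nothing but 8 survives at r6c2. So r6c2=8.
Step 5. [r3c1∈{5,8}] 8 has one home in col 1: r3c1, so r3c1=8.
Step 6. [r4c2∈{7}] only 7 remains possible at r4c2. So r4c2=7.
Step 7. [r3c5∈{4,6,7,9}] in row 3, 4 fits only at r3c5. So r3c5=4.
Step 8. [r4c4∈{1,4,5,8,9}] 8 has one home in row 4: r4c4 ⇒ r4c4=8.
Step 9. [r9c7∈{6}] r9c7's peers cover all but 6, so r9c7=6.
Step 10. [r3c7∈{9}] r3c7 is down to just 9. So r3c7=9.
Step 11. [r7c7∈{3}] r7c7 has the single candidate 3. So r7c7=3.
Step 12. [r3c9∈{7}] nothing but 7 survives at r3c9, so r3c9=7.
Step 13. [r7c9∈{9}] r7c9's peers cover all but 9. So r7c9=9.
Step 14. [r4c3∈{1,4,5,9}] r4c3 is the only open cell in row 4 admitting 4. So r4c3=4.
Step 15. [r5c3∈{1,9}] r5c3 is the only open cell in col 3 admitting 9. So r5c3=9.
Step 16. [r6c8∈{1,9}] r6c8 is the only open cell in col 8 admitting 9. So r6c8=9.
Step 17. [r1c8∈{1,6,8}] across row 1, 8 lands solely at r1c8. So r1c8=8.
Step 18. [r5c8∈{1}] r5c8 is down to just 1 ⇒ r5c8=1.
Step 19. [r9c3∈{2}] r9c3's peers cover all but 2 ⇒ r9c3=2.
Step 20. [r8c3∈{1}] r8c3's peers cover all but 1, so r8c3=1.
Step 21. [r5c6∈{7}] r5c6 is down to just 7 ⇒ r5c6=7.
Step 22. [r1c5∈{1,6,7,9}] r1c5 is the only open cell in col 5 admitting 7, so r1c5=7.
Step 23. [r1c3∈{6}] r1c3's peers cover all but 6 ⇒ r1c3=6.
Step 24. [r7c5∈{1,6}] r7c5 is the only open cell in col 5 admitting 6 ⇒ r7c5=6.
Step 25. [r4c5∈{1,9}] across col 5, 1 lands solely at r4c5 ⇒ r4c5=1.
Step 26. [r4c6∈{5,9}] row 4 places 9 nowhere but r4c6 ⇒ r4c6=9.
Step 27. [r1c6∈{1}] r1c6 has the single candidate 1. So r1c6=1.
Step 28. [r6c6∈{5,6}] across col 6, 6 lands solely at r6c6. So r6c6=6.
Step 29. [r8c6∈{2,5}] 5 has one home in col 6: r8c6, so r8c6=5.
Step 30. [r6c4∈{4,5}] 5 has one home in col 4: r6c4, so r6c4=5.
Step 31. [r5c5∈{3}] r5c5 is down to just 3. So r5c5=3.
Step 32. [r8c7∈{4}] r8c7's peers cover all but 4, so r8c7=4.
Step 33. [r1c4∈{9}] only 9 remains possible at r1c4. So r1c4=9.
Step 34. [r8c8∈{2}] r8c8's peers cover all but 2 ⇒ r8c8=2.
Step 35. [r6c9∈{4}] nothing but 4 survives at r6c9, so r6c9=4.
Step 36. [r7c8∈{7}] only 7 remains possible at r7c8 ⇒ r7c8=7.
Step 37. [r2c2∈{3}] r2c2's peers cover all but 3 ⇒ r2c2=3.
Step 38. [r6c1∈{1}] r6c1's peers cover all but 1. So r6c1=1.
Step 39. [r8c5∈{9}] nothing but 9 survives at r8c5 ⇒ r8c5=9.
Step 40. [r7c6∈{2}] r7c6 has the single candidate 2. So r7c6=2.
Step 41. [r2c4∈{6}] nothing but 6 survives at r2c4, so r2c4=6.
Step 42. [r7c4∈{1}] r7c4 has the single candidate 1. So r7c4=1.
Step 43. [r2c7∈{1}] nothing but 1 survives at r2c7. So r2c7=1.
Step 44. [r8c4∈{3}] only 3 remains possible at r8c4. So r8c4=3.
Step 45. [r9c8∈{5}] nothing but 5 survives at r9c8 ⇒ r9c8=5.
Step 46. [r3c3∈{5}] only 5 remains possible at r3c3, so r3c3=5.
Step 47. [r1c9∈{3}] nothing but 3 survives at r1c9. So r1c9=3.
Step 48. [r3c8∈{6}] r3c8 has the single candidate 6 ⇒ r3c8=6.
Step 49. [r7c3∈{8}] nothing but 8 survives at r7c3 ⇒ r7c3=8.
Step 50. [r5c4∈{4}] r5c4 has the single candidate 4 ⇒ r5c4=4.
Step 51. [r5c7∈{8}] r5c7's peers cover all but 8, so r5c7=8.
Step 52. [r2c3∈{7}] r2c3 has the single candidate 7 ⇒ r2c3=7.
Step 53. [r4c1∈{5}] r4c1 has the single candidate 5. So r4c1=5.

Answer: 2 4 6 9 7 1 5 8 3 / 9 3 7 6 5 8 1 4 2 / 8 1 5 2 4 3 9 6 7 / 5 7 4 8 1 9 2 3 6 / 6 2 9 4 3 7 8 1 5 / 1 8 3 5 2 6 7 9 4 / 4 5 8 1 6 2 3 7 9 / 7 6 1 3 9 5 4 2 8 / 3 9 2 7 8 4 6 5 1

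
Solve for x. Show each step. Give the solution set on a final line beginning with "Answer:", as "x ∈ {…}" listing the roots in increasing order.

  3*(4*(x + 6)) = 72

Step 1. [3*(4*(x + 6)) = 72] LHS = 3·(…); ÷3 both sides, so div: 4*(x + 6) = 24.
Step 2. [4*(x + 6) = 24] 4·(inner) — divide through by 4 ⇒ div: x + 6 = 6.
Step 3. [x + 6 = 6] subtract 6: x sits inside (… + 6). So sub: x = 0.

Answer: x ∈ {0}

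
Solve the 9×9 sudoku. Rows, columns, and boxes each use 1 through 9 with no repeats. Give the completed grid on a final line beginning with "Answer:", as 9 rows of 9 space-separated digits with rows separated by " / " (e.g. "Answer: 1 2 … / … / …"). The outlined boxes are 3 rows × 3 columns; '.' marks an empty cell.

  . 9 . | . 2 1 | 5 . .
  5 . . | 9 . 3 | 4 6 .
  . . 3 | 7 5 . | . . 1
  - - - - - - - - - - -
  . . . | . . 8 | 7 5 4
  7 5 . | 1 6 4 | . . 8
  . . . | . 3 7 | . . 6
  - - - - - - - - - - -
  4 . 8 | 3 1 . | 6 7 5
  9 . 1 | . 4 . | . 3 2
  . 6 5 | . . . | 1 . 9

Step 1. [r7c2∈{2}] nothing but 2 survives at r7c2, so r7c2=2.
Step 2. [r1c8∈{8}] nothing but 8 survives at r1c8 ⇒ r1c8=8.
Step 3. [r2c3∈{2,7}] across row 2, 2 lands solely at r2c3 ⇒ r2c3=2.
Step 4. [r2c2∈{1,7,8}] across row 2, 1 lands solely at r2c2, so r2c2=1.
Step 5. [r4c1∈{1,2,3,6}] across row 4, 1 lands solely at r4c1 ⇒ r4c1=1.
Step 6. [r6c1∈{2,8}] across col 1, 2 lands solely at r6c1. So r6c1=2.
Step 7. [r6c7∈{9}] nothing but 9 survives at r6c7, so r6c7=9.
Step 8. [r1c3∈{4,6,7}] 7 has one home in col 3: r1c3, so r1c3=7.
Step 9. [r3c6∈{6}] r3c6's peers cover all but 6. So r3c6=6.
Step 10. [r6c2∈{4,8}] in row 6, 8 fits only at r6c2 ⇒ r6c2=8.
Step 11. [r8c4∈{5,6,8}] across row 8, 6 lands solely at r8c4. So r8c4=6.
Step 12. [r9c4∈{2,8}] 8 has one home in col 4: r9c4, so r9c4=8.
Step 13. [r5c8∈{2}] r5c8 has the single candidate 2. So r5c8=2.
Step 14. [r4c3∈{6,9}] across row 4, 6 lands solely at r4c3. So r4c3=6.
Step 15. [r1c1∈{6}] r1c1 is down to just 6, so r1c1=6.
Step 16. [r1c9∈{3}] nothing but 3 survives at r1c9, so r1c9=3.
Step 17. [r2c5∈{8}] r2c5 is down to just 8 ⇒ r2c5=8.
Step 18. [r3c2∈{4}] only 4 remains possible at r3c2 ⇒ r3c2=4.
Step 19. [r6c8∈{1}] r6c8's peers cover all but 1 ⇒ r6c8=1.
Step 20. [r6c4∈{5}] r6c4 is down to just 5. So r6c4=5.
Step 21. [r5c7∈{3}] r5c7 has the single candidate 3 ⇒ r5c7=3.
Step 22. [r8c2∈{7}] r8c2 has the single candidate 7. So r8c2=7.
Step 23. [r8c6∈{5}] nothing but 5 survives at r8c6. So r8c6=5.
Step 24. [r2c9∈{7}] r2c9 is down to just 7. So r2c9=7.
Step 25. [r4c2∈{3}] r4c2's peers cover all but 3 ⇒ r4c2=3.
Step 26. [r9c6∈{2}] r9c6 has the single candidate 2. So r9c6=2.
Step 27. [r7c6∈{9}] nothing but 9 survives at r7c6, so r7c6=9.
Step 28. [r1c4∈{4}] r1c4's peers cover all but 4. So r1c4=4.
Step 29. [r3c1∈{8}] r3c1 has the single candidate 8 ⇒ r3c1=8.
Step 30. [r9c1∈{3}] nothing but 3 survives at r9c1 ⇒ r9c1=3.
Step 31. [r4c5∈{9}] r4c5 is down to just 9 ⇒ r4c5=9.
Step 32. [r8c7∈{8}] r8c7's peers cover all but 8 ⇒ r8c7=8.
Step 33. [r3c7∈{2}] r3c7's peers cover all but 2 ⇒ r3c7=2.
Step 34. [r9c5∈{7}] r9c5 is down to just 7. So r9c5=7.
Step 35. [r5c3∈{9}] only 9 remains possible at r5c3 ⇒ r5c3=9.
Step 36. [r4c4∈{2}] r4c4 has the single candidate 2. So r4c4=2.
Step 37. [r3c8∈{9}] only 9 remains possible at r3c8, so r3c8=9.
Step 38. [r6c3∈{4}] only 4 remains possible at r6c3. So r6c3=4.
Step 39. [r9c8∈{4}] r9c8's peers cover all but 4 ⇒ r9c8=4.

Answer: 6 9 7 4 2 1 5 8 3 / 5 1 2 9 8 3 4 6 7 / 8 4 3 7 5 6 2 9 1 / 1 3 6 2 9 8 7 5 4 / 7 5 9 1 6 4 3 2 8 / 2 8 4 5 3 7 9 1 6 / 4 2 8 3 1 9 6 7 5 / 9 7 1 6 4 5 8 3 2 / 3 6 5 8 7 2 1 4 9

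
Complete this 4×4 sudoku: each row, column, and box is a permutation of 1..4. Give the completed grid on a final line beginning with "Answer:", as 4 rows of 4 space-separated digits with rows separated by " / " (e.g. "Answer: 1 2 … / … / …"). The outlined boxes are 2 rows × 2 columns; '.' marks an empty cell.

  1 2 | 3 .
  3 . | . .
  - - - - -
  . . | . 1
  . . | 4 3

Step 1. [r2c2∈{4}] r2c2 has the single candidate 4, so r2c2=4.
Step 2. [r3c3∈{2}] only 2 remains possible at r3c3 ⇒ r3c3=2.
Step 3. [r4c1∈{2}] only 2 remains possible at r4c1, so r4c1=2.
Step 4. [r3c1∈{4}] r3c1 is down to just 4 ⇒ r3c1=4.
Step 5. [r1c4∈{4}] nothing but 4 survives at r1c4, so r1c4=4.
Step 6. [r2c3∈{1}] nothing but 1 survives at r2c3 ⇒ r2c3=1.
Step 7. [r4c2∈{1}] r4c2's peers cover all but 1, so r4c2=1.
Step 8. [r3c2∈{3}] r3c2 has the single candidate 3, so r3c2=3.
Step 9. [r2c4∈{2}] r2c4 has the single candidate 2 ⇒ r2c4=2.

Answer: 1 2 3 4 / 3 4 1 2 / 4 3 2 1 / 2 1 4 3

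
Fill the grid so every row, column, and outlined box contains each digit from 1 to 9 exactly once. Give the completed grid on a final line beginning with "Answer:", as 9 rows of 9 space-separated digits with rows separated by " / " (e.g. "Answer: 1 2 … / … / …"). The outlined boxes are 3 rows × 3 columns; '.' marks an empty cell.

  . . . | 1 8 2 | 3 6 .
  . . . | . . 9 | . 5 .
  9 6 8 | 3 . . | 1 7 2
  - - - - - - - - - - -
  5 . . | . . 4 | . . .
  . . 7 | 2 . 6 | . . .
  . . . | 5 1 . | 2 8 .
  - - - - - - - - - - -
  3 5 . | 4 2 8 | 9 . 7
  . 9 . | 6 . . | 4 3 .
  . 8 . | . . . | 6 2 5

Step 1. [r5c8∈{1,4,9}] 4 has one home in col 8: r5c8. So r5c8=4.
Step 2. [r4c8∈{1,9}] r4c8 is the only open cell in col 8 admitting 9. So r4c8=9.
Step 3. [r2c4∈{7}] r2c4 has the single candidate 7, so r2c4=7.
Step 4. [r6c6∈{3,7}] in row 6, 7 fits only at r6c6. So r6c6=7.
Step 5. [r4c5∈{3}] only 3 remains possible at r4c5. So r4c5=3.
Step 6. [r6c1∈{4,6}] in col 1, 6 fits only at r6c1, so r6c1=6.
Step 7. [r6c9∈{3}] r6c9 is down to just 3, so r6c9=3.
Step 8. [r5c9∈{1}] r5c9 is down to just 1. So r5c9=1.
Step 9. [r2c3∈{1,2,3,4}] in col 3, 3 fits only at r2c3 ⇒ r2c3=3.
Step 10. [r6c2∈{4}] r6c2's peers cover all but 4. So r6c2=4.
Step 11. [r3c5∈{4,5}] across row 3, 4 lands solely at r3c5, so r3c5=4.
Step 12. [r8c5∈{5,7}] r8c5 is the only open cell in col 5 admitting 5 ⇒ r8c5=5.
Step 13. [r8c1∈{1,2,7}] across row 8, 7 lands solely at r8c1, so r8c1=7.
Step 14. [r1c1∈{4}] r1c1 is down to just 4 ⇒ r1c1=4.
Step 15. [r9c1∈{1}] r9c1 is down to just 1, so r9c1=1.
Step 16. [r4c3∈{1,2}] col 3 places 1 nowhere but r4c3. So r4c3=1.
Step 17. [r2c7∈{8}] r2c7 is down to just 8 ⇒ r2c7=8.
Step 18. [r5c5∈{9}] only 9 remains possible at r5c5, so r5c5=9.
Step 19. [r4c2∈{2}] r4c2 has the single candidate 2 ⇒ r4c2=2.
Step 20. [r9c4∈{9}] r9c4 has the single candidate 9, so r9c4=9.
Step 21. [r1c2∈{7}] r1c2's peers cover all but 7. So r1c2=7.
Step 22. [r8c6∈{1}] r8c6's peers cover all but 1, so r8c6=1.
Step 23. [r7c8∈{1}] only 1 remains possible at r7c8. So r7c8=1.
Step 24. [r8c3∈{2}] only 2 remains possible at r8c3. So r8c3=2.
Step 25. [r9c5∈{7}] r9c5's peers cover all but 7. So r9c5=7.
Step 26. [r5c1∈{8}] r5c1 has the single candidate 8, so r5c1=8.
Step 27. [r4c7∈{7}] r4c7 has the single candidate 7 ⇒ r4c7=7.
Step 28. [r5c7∈{5}] r5c7's peers cover all but 5, so r5c7=5.
Step 29. [r8c9∈{8}] r8c9's peers cover all but 8 ⇒ r8c9=8.
Step 30. [r9c3∈{4}] r9c3 is down to just 4 ⇒ r9c3=4.
Step 31. [r6c3∈{9}] only 9 remains possible at r6c3 ⇒ r6c3=9.
Step 32. [r1c9∈{9}] r1c9 is down to just 9, so r1c9=9.
Step 33. [r2c1∈{2}] r2c1's peers cover all but 2. So r2c1=2.
Step 34. [r7c3∈{6}] r7c3 is down to just 6. So r7c3=6.
Step 35. [r2c2∈{1}] r2c2 has the single candidate 1, so r2c2=1.
Step 36. [r4c9∈{6}] only 6 remains possible at r4c9 ⇒ r4c9=6.
Step 37. [r2c5∈{6}] only 6 remains possible at r2c5. So r2c5=6.
Step 38. [r1c3∈{5}] only 5 remains possible at r1c3. So r1c3=5.
Step 39. [r9c6∈{3}] r9c6 is down to just 3. So r9c6=3.
Step 40. [r3c6∈{5}] nothing but 5 survives at r3c6, so r3c6=5.
Step 41. [r5c2∈{3}] r5c2 has the single candidate 3. So r5c2=3.
Step 42. [r4c4∈{8}] only 8 remains possible at r4c4, so r4c4=8.
Step 43. [r2c9∈{4}] r2c9 is down to just 4. So r2c9=4.

Answer: 4 7 5 1 8 2 3 6 9 / 2 1 3 7 6 9 8 5 4 / 9 6 8 3 4 5 1 7 2 / 5 2 1 8 3 4 7 9 6 / 8 3 7 2 9 6 5 4 1 / 6 4 9 5 1 7 2 8 3 / 3 5 6 4 2 8 9 1 7 / 7 9 2 6 5 1 4 3 8 / 1 8 4 9 7 3 6 2 5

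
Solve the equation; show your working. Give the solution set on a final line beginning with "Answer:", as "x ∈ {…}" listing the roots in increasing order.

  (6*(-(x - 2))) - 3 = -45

Step 1. [(6*(-(x - 2))) - 3 = -45] 3 comes off first (add 3), so sub: 6*(-(x - 2)) = -42.
Step 2. [6*(-(x - 2)) = -42] LHS = 6·(…); ÷6 both sides ⇒ div: -(x - 2) = -7.
Step 3. [-(x - 2) = -7] leading − — multiply by −1. So neg: x - 2 = 7.
Step 4. [x - 2 = 7] 2 comes off first (add 2), so sub: x = 9.

Answer: x ∈ {9}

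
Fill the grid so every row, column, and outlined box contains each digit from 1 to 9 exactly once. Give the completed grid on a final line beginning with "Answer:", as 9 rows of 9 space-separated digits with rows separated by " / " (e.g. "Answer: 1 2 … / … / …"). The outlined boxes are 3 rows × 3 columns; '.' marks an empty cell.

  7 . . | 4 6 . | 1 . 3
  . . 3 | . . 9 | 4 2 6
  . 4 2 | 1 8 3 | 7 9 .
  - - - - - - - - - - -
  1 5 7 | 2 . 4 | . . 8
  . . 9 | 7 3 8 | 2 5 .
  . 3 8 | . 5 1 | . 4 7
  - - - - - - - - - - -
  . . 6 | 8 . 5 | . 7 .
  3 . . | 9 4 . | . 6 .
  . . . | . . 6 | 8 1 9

Step 1. [r8c2∈{1,2,7,8}] in row 8, 8 fits only at r8c2 ⇒ r8c2=8.
Step 2. [r1c3∈{5}] r1c3 has the single candidate 5. So r1c3=5.
Step 3. [r4c7∈{3,6,9}] in row 4, 6 fits only at r4c7 ⇒ r4c7=6.
Step 4. [r6c1∈{2,6}] across row 6, 2 lands solely at r6c1, so r6c1=2.
Step 5. [r5c1∈{4,6}] across row 5, 4 lands solely at r5c1. So r5c1=4.
Step 6. [r7c5∈{1,2}] r7c5 is the only open cell in col 5 admitting 1, so r7c5=1.
Step 7. [r9c5∈{2,7}] 2 has one home in col 5: r9c5. So r9c5=2.
Step 8. [r7c2∈{2,9}] 2 has one home in col 2: r7c2 ⇒ r7c2=2.
Step 9. [r3c9∈{5}] only 5 remains possible at r3c9, so r3c9=5.
Step 10. [r9c2∈{7}] nothing but 7 survives at r9c2 ⇒ r9c2=7.
Step 11. [r4c8∈{3}] nothing but 3 survives at r4c8 ⇒ r4c8=3.
Step 12. [r5c2∈{6}] r5c2 is down to just 6, so r5c2=6.
Step 13. [r2c2∈{1}] only 1 remains possible at r2c2. So r2c2=1.
Step 14. [r8c9∈{2}] only 2 remains possible at r8c9, so r8c9=2.
Step 15. [r8c6∈{7}] r8c6's peers cover all but 7 ⇒ r8c6=7.
Step 16. [r9c4∈{3}] r9c4 has the single candidate 3. So r9c4=3.
Step 17. [r7c7∈{3}] r7c7's peers cover all but 3. So r7c7=3.
Step 18. [r3c1∈{6}] only 6 remains possible at r3c1. So r3c1=6.
Step 19. [r8c7∈{5}] r8c7 has the single candidate 5. So r8c7=5.
Step 20. [r1c6∈{2}] r1c6 is down to just 2, so r1c6=2.
Step 21. [r9c1∈{5}] r9c1 has the single candidate 5 ⇒ r9c1=5.
Step 22. [r1c8∈{8}] r1c8 has the single candidate 8. So r1c8=8.
Step 23. [r7c1∈{9}] r7c1's peers cover all but 9 ⇒ r7c1=9.
Step 24. [r2c1∈{8}] r2c1's peers cover all but 8 ⇒ r2c1=8.
Step 25. [r6c4∈{6}] r6c4 has the single candidate 6. So r6c4=6.
Step 26. [r9c3∈{4}] only 4 remains possible at r9c3, so r9c3=4.
Step 27. [r8c3∈{1}] r8c3 is down to just 1. So r8c3=1.
Step 28. [r6c7∈{9}] only 9 remains possible at r6c7 ⇒ r6c7=9.
Step 29. [r5c9∈{1}] nothing but 1 survives at r5c9 ⇒ r5c9=1.
Step 30. [r2c5∈{7}] only 7 remains possible at r2c5, so r2c5=7.
Step 31. [r4c5∈{9}] nothing but 9 survives at r4c5. So r4c5=9.
Step 32. [r7c9∈{4}] r7c9's peers cover all but 4 ⇒ r7c9=4.
Step 33. [r2c4∈{5}] r2c4 is down to just 5, so r2c4=5.
Step 34. [r1c2∈{9}] r1c2 is down to just 9 ⇒ r1c2=9.

Answer: 7 9 5 4 6 2 1 8 3 / 8 1 3 5 7 9 4 2 6 / 6 4 2 1 8 3 7 9 5 / 1 5 7 2 9 4 6 3 8 / 4 6 9 7 3 8 2 5 1 / 2 3 8 6 5 1 9 4 7 / 9 2 6 8 1 5 3 7 4 / 3 8 1 9 4 7 5 6 2 / 5 7 4 3 2 6 8 1 9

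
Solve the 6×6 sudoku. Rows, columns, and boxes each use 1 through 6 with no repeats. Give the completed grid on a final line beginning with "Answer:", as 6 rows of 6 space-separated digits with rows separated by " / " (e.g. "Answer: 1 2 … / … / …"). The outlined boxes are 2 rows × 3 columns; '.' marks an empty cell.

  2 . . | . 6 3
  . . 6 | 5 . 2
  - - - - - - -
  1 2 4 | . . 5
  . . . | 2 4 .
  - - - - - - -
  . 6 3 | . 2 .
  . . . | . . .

Step 1. [r5c1∈{4,5}] in row 5, 5 fits only at r5c1 ⇒ r5c1=5.
Step 2. [r6c1∈{4}] only 4 remains possible at r6c1, so r6c1=4.
Step 3. [r6c2∈{1}] r6c2 is down to just 1. So r6c2=1.
Step 4. [r1c4∈{1,4}] r1c4 is the only open cell in box 2 admitting 4, so r1c4=4.
Step 5. [r3c4∈{3,6}] r3c4 is the only open cell in row 3 admitting 6 ⇒ r3c4=6.
Step 6. [r2c1∈{3}] r2c1 has the single candidate 3, so r2c1=3.
Step 7. [r1c2∈{5}] only 5 remains possible at r1c2, so r1c2=5.
Step 8. [r5c6∈{1,4}] across row 5, 4 lands solely at r5c6, so r5c6=4.
Step 9. [r6c4∈{3}] only 3 remains possible at r6c4 ⇒ r6c4=3.
Step 10. [r4c2∈{3}] r4c2's peers cover all but 3 ⇒ r4c2=3.
Step 11. [r6c3∈{2}] r6c3's peers cover all but 2, so r6c3=2.
Step 12. [r4c1∈{6}] nothing but 6 survives at r4c1. So r4c1=6.
Step 13. [r2c5∈{1}] nothing but 1 survives at r2c5, so r2c5=1.
Step 14. [r6c6∈{6}] r6c6's peers cover all but 6. So r6c6=6.
Step 15. [r2c2∈{4}] nothing but 4 survives at r2c2. So r2c2=4.
Step 16. [r4c6∈{1}] r4c6 is down to just 1. So r4c6=1.
Step 17. [r1c3∈{1}] r1c3 has the single candidate 1, so r1c3=1.
Step 18. [r5c4∈{1}] only 1 remains possible at r5c4. So r5c4=1.
Step 19. [r3c5∈{3}] nothing but 3 survives at r3c5. So r3c5=3.
Step 20. [r4c3∈{5}] only 5 remains possible at r4c3 ⇒ r4c3=5.
Step 21. [r6c5∈{5}] only 5 remains possible at r6c5. So r6c5=5.

Answer: 2 5 1 4 6 3 / 3 4 6 5 1 2 / 1 2 4 6 3 5 / 6 3 5 2 4 1 / 5 6 3 1 2 4 / 4 1 2 3 5 6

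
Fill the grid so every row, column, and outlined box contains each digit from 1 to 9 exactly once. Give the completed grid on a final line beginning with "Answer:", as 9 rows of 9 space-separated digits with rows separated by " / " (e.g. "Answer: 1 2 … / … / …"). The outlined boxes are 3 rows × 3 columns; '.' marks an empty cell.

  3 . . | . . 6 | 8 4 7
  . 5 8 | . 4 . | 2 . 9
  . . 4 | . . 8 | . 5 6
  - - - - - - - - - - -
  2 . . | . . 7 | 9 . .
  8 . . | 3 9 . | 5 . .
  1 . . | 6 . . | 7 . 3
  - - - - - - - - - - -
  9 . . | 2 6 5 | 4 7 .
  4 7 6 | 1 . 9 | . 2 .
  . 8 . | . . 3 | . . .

Step 1. [r4c4∈{4,5,8}] r4c4 is the only open cell in col 4 admitting 8. So r4c4=8.
Step 2. [r2c6∈{1}] r2c6's peers cover all but 1. So r2c6=1.
Step 3. [r2c4∈{7}] r2c4 has the single candidate 7. So r2c4=7.
Step 4. [r3c7∈{1,3}] 1 has one home in box 3: r3c7 ⇒ r3c7=1.
Step 5. [r5c9∈{1,2,4}] r5c9 is the only open cell in col 9 admitting 2. So r5c9=2.
Step 6. [r5c8∈{1,6}] r5c8 is the only open cell in row 5 admitting 1, so r5c8=1.
Step 7. [r9c3∈{1,2,5}] 2 has one home in row 9: r9c3. So r9c3=2.
Step 8. [r6c6∈{2,4}] 2 has one home in col 6: r6c6 ⇒ r6c6=2.
Step 9. [r6c5∈{5}] r6c5 has the single candidate 5, so r6c5=5.
Step 10. [r6c2∈{4,9}] r6c2 is the only open cell in row 6 admitting 4, so r6c2=4.
Step 11. [r7c9∈{1,8}] r7c9 is the only open cell in row 7 admitting 8. So r7c9=8.
Step 12. [r3c4∈{9}] only 9 remains possible at r3c4, so r3c4=9.
Step 13. [r1c2∈{1,2,9}] col 2 places 9 nowhere but r1c2. So r1c2=9.
Step 14. [r7c2∈{1,3}] across col 2, 1 lands solely at r7c2. So r7c2=1.
Step 15. [r4c8∈{6}] nothing but 6 survives at r4c8. So r4c8=6.
Step 16. [r8c9∈{5}] only 5 remains possible at r8c9, so r8c9=5.
Step 17. [r1c5∈{2}] only 2 remains possible at r1c5. So r1c5=2.
Step 18. [r7c3∈{3}] r7c3 has the single candidate 3, so r7c3=3.
Step 19. [r4c5∈{1}] r4c5's peers cover all but 1 ⇒ r4c5=1.
Step 20. [r9c9∈{1}] r9c9 is down to just 1. So r9c9=1.
Step 21. [r9c1∈{5}] only 5 remains possible at r9c1 ⇒ r9c1=5.
Step 22. [r6c8∈{8}] nothing but 8 survives at r6c8. So r6c8=8.
Step 23. [r2c8∈{3}] only 3 remains possible at r2c8, so r2c8=3.
Step 24. [r5c6∈{4}] r5c6 has the single candidate 4, so r5c6=4.
Step 25. [r9c7∈{6}] r9c7 has the single candidate 6 ⇒ r9c7=6.
Step 26. [r2c1∈{6}] only 6 remains possible at r2c1, so r2c1=6.
Step 27. [r9c5∈{7}] only 7 remains possible at r9c5 ⇒ r9c5=7.
Step 28. [r8c5∈{8}] r8c5 has the single candidate 8. So r8c5=8.
Step 29. [r1c4∈{5}] r1c4 has the single candidate 5, so r1c4=5.
Step 30. [r3c2∈{2}] nothing but 2 survives at r3c2 ⇒ r3c2=2.
Step 31. [r4c3∈{5}] nothing but 5 survives at r4c3 ⇒ r4c3=5.
Step 32. [r9c8∈{9}] nothing but 9 survives at r9c8 ⇒ r9c8=9.
Step 33. [r4c2∈{3}] r4c2 has the single candidate 3. So r4c2=3.
Step 34. [r5c2∈{6}] only 6 remains possible at r5c2. So r5c2=6.
Step 35. [r4c9∈{4}] r4c9's peers cover all but 4, so r4c9=4.
Step 36. [r3c1∈{7}] only 7 remains possible at r3c1, so r3c1=7.
Step 37. [r8c7∈{3}] only 3 remains possible at r8c7. So r8c7=3.
Step 38. [r3c5∈{3}] r3c5's peers cover all but 3, so r3c5=3.
Step 39. [r5c3∈{7}] r5c3's peers cover all but 7 ⇒ r5c3=7.
Step 40. [r6c3∈{9}] r6c3 has the single candidate 9 ⇒ r6c3=9.
Step 41. [r1c3∈{1}] r1c3 is down to just 1 ⇒ r1c3=1.
Step 42. [r9c4∈{4}] r9c4 has the single candidate 4 ⇒ r9c4=4.

Answer: 3 9 1 5 2 6 8 4 7 / 6 5 8 7 4 1 2 3 9 / 7 2 4 9 3 8 1 5 6 / 2 3 5 8 1 7 9 6 4 / 8 6 7 3 9 4 5 1 2 / 1 4 9 6 5 2 7 8 3 / 9 1 3 2 6 5 4 7 8 / 4 7 6 1 8 9 3 2 5 / 5 8 2 4 7 3 6 9 1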